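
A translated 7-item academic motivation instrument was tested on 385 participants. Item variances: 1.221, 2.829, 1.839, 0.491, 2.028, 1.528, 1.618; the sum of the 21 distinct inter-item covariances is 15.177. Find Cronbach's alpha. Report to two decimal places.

Cronbach's alpha = 0.85

ΣVar(i) = 1.221 + 2.829 + 1.839 + 0.491 + 2.028 + 1.528 + 1.618 = 11.554
Sum of distinct covariances = 15.177
total variance = ΣVar(i) + 2·Σcov = 11.554 + 2 × 15.177 = 41.908
α = (7/6)·(1 − 11.554/41.908) = 0.85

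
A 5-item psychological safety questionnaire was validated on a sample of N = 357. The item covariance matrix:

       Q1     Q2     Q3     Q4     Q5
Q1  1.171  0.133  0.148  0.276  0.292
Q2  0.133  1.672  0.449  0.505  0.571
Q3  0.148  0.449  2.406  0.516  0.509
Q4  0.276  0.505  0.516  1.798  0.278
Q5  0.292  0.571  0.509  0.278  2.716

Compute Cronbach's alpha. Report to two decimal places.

α = 0.54

sum of item variances = 1.171 + 1.672 + 2.406 + 1.798 + 2.716 = 9.763
Σ_{i<j} σ_ij = 3.677
total variance = 9.763 + 2 × 3.677 = 17.117
α = (k/(k−1))·(1 − sum of item variances/total variance) = (5/4)·(1 − 9.763/17.117) = 0.54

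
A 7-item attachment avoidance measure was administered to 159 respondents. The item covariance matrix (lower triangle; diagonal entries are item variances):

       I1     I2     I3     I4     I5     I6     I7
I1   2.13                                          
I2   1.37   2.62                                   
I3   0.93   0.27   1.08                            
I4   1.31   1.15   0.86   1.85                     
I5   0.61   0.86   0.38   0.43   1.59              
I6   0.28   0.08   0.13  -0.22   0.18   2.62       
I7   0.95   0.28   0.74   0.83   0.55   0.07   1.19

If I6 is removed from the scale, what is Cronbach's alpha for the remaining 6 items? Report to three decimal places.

Remaining items: I1, I2, I3, I4, I5, I7 (k = 6).
Σσᵢ² = 2.13 + 2.62 + 1.08 + 1.85 + 1.59 + 1.19 = 10.46
Var(T) = 10.46 + 2 × 11.52 = 33.50
α (item deleted) = (6/5)·(1 − 10.46/33.50) = 0.825

Cronbach's alpha = 0.825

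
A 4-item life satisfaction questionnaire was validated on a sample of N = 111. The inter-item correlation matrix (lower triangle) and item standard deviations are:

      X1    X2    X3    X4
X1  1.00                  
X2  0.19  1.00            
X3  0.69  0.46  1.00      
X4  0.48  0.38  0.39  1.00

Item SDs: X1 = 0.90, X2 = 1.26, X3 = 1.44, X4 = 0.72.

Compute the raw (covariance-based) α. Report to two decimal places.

α = 0.73

Σσ²ᵢ = 0.90² + 1.26² + 1.44² + 0.72² = 4.9896
Covariances σ_ij = r_ij · s_i · s_j:
  σ(X1,X2) = 0.19 × 0.90 × 1.26 = 0.2155
  σ(X1,X3) = 0.69 × 0.90 × 1.44 = 0.8942
  σ(X1,X4) = 0.48 × 0.90 × 0.72 = 0.3110
  σ(X2,X3) = 0.46 × 1.26 × 1.44 = 0.8346
  σ(X2,X4) = 0.38 × 1.26 × 0.72 = 0.3447
  σ(X3,X4) = 0.39 × 1.44 × 0.72 = 0.4044
σ²_T = Σσ²ᵢ + 2·Σσ_ij = 4.9896 + 2 × 3.0044 = 10.9984
α = (4/3)·(1 − 4.9896/10.9984) = 0.73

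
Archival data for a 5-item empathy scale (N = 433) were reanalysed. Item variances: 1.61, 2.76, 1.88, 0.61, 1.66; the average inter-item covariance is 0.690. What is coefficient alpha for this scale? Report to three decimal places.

Σσᵢ² = 1.61 + 2.76 + 1.88 + 0.61 + 1.66 = 8.52
Sum of the 10 distinct covariances = 10 × 0.690 = 6.900
σ²_T = Σσᵢ² + 2·Σcov = 8.52 + 2 × 6.900 = 22.320
α = (5/4)·(1 − 8.52/22.320) = 0.773

coefficient alpha = 0.773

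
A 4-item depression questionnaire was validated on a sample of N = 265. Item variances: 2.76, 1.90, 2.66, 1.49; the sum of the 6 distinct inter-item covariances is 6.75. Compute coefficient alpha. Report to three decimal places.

α = 0.807

ΣVar(i) = 2.76 + 1.90 + 2.66 + 1.49 = 8.81
Sum of distinct covariances = 6.75
σ²_total = ΣVar(i) + 2·Σcov = 8.81 + 2 × 6.75 = 22.31
α = (4/3)·(1 − 8.81/22.31) = 0.807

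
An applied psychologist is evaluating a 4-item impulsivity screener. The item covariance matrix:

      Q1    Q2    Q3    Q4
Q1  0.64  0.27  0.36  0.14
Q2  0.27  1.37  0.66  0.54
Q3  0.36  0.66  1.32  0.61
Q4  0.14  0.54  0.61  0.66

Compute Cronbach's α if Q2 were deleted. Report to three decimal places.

Cronbach's α = 0.688

Remaining items: Q1, Q3, Q4 (k = 3).
sum of item variances = 0.64 + 1.32 + 0.66 = 2.62
σ²_T = 2.62 + 2 × 1.11 = 4.84
α (item deleted) = (3/2)·(1 − 2.62/4.84) = 0.688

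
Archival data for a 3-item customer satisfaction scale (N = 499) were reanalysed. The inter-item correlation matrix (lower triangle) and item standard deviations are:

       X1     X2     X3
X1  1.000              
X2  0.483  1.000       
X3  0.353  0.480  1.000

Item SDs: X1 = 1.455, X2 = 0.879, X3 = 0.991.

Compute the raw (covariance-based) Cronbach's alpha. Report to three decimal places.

Σσ²ᵢ = 1.455² + 0.879² + 0.991² = 3.8717
Covariances σ_ij = r_ij · s_i · s_j:
  σ(X1,X2) = 0.483 × 1.455 × 0.879 = 0.6177
  σ(X1,X3) = 0.353 × 1.455 × 0.991 = 0.5090
  σ(X2,X3) = 0.480 × 0.879 × 0.991 = 0.4181
σ²_T = Σσ²ᵢ + 2·Σσ_ij = 3.8717 + 2 × 1.5448 = 6.9613
α = (3/2)·(1 − 3.8717/6.9613) = 0.666

α = 0.666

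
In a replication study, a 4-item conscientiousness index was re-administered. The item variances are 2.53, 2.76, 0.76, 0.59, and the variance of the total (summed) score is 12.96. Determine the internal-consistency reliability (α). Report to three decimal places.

α = 0.650

ΣVar(i) = 2.53 + 2.76 + 0.76 + 0.59 = 6.64
α = (k/(k−1))·(1 − ΣVar(i)/Var(T)) = (4/3)·(1 − 6.64/12.96) = 0.650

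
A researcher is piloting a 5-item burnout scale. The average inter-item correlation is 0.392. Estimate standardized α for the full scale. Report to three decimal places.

α = 0.763

Standardized α = k·r̄ / (1 + (k−1)·r̄) = 5 × 0.392 / (1 + 4 × 0.392)
  = 1.9600 / 2.5680 = 0.763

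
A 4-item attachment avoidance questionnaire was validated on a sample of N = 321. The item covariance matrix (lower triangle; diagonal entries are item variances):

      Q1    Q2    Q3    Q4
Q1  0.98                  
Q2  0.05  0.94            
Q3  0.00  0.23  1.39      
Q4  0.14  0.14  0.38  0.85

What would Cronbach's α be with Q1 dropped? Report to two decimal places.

Cronbach's α = 0.48

Remaining items: Q2, Q3, Q4 (k = 3).
ΣVar(i) = 0.94 + 1.39 + 0.85 = 3.18
σ²_T = 3.18 + 2 × 0.75 = 4.68
α (item deleted) = (3/2)·(1 − 3.18/4.68) = 0.48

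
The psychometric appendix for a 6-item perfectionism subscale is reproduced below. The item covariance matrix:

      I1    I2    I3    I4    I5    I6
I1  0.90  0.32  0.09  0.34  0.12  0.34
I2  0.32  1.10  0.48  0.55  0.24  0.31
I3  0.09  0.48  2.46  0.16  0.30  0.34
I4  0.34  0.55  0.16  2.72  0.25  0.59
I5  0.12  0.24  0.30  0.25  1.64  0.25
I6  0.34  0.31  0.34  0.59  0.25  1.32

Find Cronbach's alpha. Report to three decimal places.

Cronbach's alpha = 0.576

sum of item variances = 0.90 + 1.10 + 2.46 + 2.72 + 1.64 + 1.32 = 10.14
Sum of off-diagonal covariances = 4.68
σ²_total = 10.14 + 2 × 4.68 = 19.50
α = (k/(k−1))·(1 − sum of item variances/σ²_total) = (6/5)·(1 − 10.14/19.50) = 0.576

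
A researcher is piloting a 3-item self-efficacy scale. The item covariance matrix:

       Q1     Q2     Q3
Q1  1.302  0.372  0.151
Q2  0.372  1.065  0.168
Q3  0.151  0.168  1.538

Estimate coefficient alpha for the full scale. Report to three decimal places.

ΣVar(i) = 1.302 + 1.065 + 1.538 = 3.905
Σ_{i<j} σ_ij = 0.691
total variance = 3.905 + 2 × 0.691 = 5.287
α = (k/(k−1))·(1 − ΣVar(i)/total variance) = (3/2)·(1 − 3.905/5.287) = 0.392

coefficient alpha = 0.392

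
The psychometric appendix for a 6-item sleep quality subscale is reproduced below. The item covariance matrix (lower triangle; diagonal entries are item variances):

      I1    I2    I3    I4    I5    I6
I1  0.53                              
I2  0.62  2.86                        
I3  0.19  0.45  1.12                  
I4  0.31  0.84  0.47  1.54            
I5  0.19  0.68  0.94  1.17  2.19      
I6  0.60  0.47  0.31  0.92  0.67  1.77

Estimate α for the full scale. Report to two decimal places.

sum of item variances = 0.53 + 2.86 + 1.12 + 1.54 + 2.19 + 1.77 = 10.01
Sum of the distinct covariances = 8.83
σ²_T = 10.01 + 2 × 8.83 = 27.67
α = (k/(k−1))·(1 − sum of item variances/σ²_T) = (6/5)·(1 − 10.01/27.67) = 0.77

α = 0.77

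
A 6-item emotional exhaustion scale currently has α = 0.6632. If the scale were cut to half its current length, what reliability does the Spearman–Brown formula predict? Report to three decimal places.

Length factor m = 1/2
α' = m·α / (1 − (1−m)·α)
   = 1/2 × 0.6632 / (1 − (1 − 1/2) × 0.6632)
   = 0.3316 / 0.6684 = 0.496

predicted reliability = 0.496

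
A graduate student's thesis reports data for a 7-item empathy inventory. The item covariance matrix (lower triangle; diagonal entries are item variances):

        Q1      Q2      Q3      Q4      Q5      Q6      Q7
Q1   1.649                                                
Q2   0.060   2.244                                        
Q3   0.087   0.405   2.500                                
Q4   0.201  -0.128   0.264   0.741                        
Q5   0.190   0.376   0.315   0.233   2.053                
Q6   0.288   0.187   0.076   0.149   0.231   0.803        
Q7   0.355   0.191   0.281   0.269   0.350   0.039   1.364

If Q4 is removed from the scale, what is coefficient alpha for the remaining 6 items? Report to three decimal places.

α = 0.471

Remaining items: Q1, Q2, Q3, Q5, Q6, Q7 (k = 6).
Σσᵢ² = 1.649 + 2.244 + 2.500 + 2.053 + 0.803 + 1.364 = 10.613
σ²_T = 10.613 + 2 × 3.431 = 17.475
α (item deleted) = (6/5)·(1 − 10.613/17.475) = 0.471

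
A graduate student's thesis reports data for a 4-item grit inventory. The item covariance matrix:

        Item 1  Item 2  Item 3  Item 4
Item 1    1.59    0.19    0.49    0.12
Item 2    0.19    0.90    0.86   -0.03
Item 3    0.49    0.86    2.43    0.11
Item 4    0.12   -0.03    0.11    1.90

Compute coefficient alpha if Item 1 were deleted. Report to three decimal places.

coefficient alpha = 0.397

Remaining items: Item 2, Item 3, Item 4 (k = 3).
ΣVar(i) = 0.90 + 2.43 + 1.90 = 5.23
σ²_total = 5.23 + 2 × 0.94 = 7.11
α (item deleted) = (3/2)·(1 − 5.23/7.11) = 0.397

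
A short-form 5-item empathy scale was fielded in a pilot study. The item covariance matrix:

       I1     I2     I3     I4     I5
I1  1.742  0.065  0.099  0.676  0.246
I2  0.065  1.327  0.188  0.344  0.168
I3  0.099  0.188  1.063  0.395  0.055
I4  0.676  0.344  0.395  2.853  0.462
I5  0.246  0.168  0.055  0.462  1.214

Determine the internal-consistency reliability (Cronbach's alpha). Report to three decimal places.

Σσ²ᵢ = 1.742 + 1.327 + 1.063 + 2.853 + 1.214 = 8.199
Sum of off-diagonal covariances = 2.698
Var(T) = 8.199 + 2 × 2.698 = 13.595
α = (k/(k−1))·(1 − Σσ²ᵢ/Var(T)) = (5/4)·(1 − 8.199/13.595) = 0.496

Cronbach's alpha = 0.496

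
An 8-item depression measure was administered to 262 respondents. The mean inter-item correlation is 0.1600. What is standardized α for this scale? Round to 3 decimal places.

Standardized α = k·r̄ / (1 + (k−1)·r̄) = 8 × 0.1600 / (1 + 7 × 0.1600)
  = 1.2800 / 2.1200 = 0.604

standardized α = 0.604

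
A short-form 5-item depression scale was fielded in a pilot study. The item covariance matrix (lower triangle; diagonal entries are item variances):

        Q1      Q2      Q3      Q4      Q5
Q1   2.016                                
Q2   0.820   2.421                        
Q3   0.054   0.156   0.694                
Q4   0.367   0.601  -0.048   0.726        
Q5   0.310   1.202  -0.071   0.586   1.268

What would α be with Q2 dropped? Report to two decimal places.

Remaining items: Q1, Q3, Q4, Q5 (k = 4).
Σσ²ᵢ = 2.016 + 0.694 + 0.726 + 1.268 = 4.704
Var(T) = 4.704 + 2 × 1.198 = 7.100
α (item deleted) = (4/3)·(1 − 4.704/7.100) = 0.45

α = 0.45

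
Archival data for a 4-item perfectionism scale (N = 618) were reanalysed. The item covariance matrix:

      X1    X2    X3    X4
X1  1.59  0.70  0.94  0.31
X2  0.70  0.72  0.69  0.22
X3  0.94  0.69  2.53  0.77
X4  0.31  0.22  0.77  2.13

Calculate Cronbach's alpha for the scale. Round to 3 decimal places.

Σσᵢ² = 1.59 + 0.72 + 2.53 + 2.13 = 6.97
Σ_{i<j} σ_ij = 3.63
Var(T) = 6.97 + 2 × 3.63 = 14.23
α = (k/(k−1))·(1 − Σσᵢ²/Var(T)) = (4/3)·(1 − 6.97/14.23) = 0.680

α = 0.680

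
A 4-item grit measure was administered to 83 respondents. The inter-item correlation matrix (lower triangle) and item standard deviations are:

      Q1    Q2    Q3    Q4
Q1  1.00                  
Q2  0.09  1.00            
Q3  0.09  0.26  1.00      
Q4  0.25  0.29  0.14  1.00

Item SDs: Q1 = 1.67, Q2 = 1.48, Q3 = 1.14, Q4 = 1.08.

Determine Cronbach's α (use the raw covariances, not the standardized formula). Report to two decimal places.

α = 0.45

Σσ²ᵢ = 1.67² + 1.48² + 1.14² + 1.08² = 7.4453
Covariances σ_ij = r_ij · s_i · s_j:
  σ(Q1,Q2) = 0.09 × 1.67 × 1.48 = 0.2224
  σ(Q1,Q3) = 0.09 × 1.67 × 1.14 = 0.1713
  σ(Q1,Q4) = 0.25 × 1.67 × 1.08 = 0.4509
  σ(Q2,Q3) = 0.26 × 1.48 × 1.14 = 0.4387
  σ(Q2,Q4) = 0.29 × 1.48 × 1.08 = 0.4635
  σ(Q3,Q4) = 0.14 × 1.14 × 1.08 = 0.1724
σ²_T = Σσ²ᵢ + 2·Σσ_ij = 7.4453 + 2 × 1.9192 = 11.2837
α = (4/3)·(1 − 7.4453/11.2837) = 0.45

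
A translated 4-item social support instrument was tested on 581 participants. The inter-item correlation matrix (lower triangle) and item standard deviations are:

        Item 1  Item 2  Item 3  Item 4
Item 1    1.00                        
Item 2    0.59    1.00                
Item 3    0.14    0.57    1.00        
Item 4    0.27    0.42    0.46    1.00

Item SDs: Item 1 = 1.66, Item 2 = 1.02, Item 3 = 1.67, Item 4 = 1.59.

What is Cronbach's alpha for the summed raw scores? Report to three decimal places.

α = 0.696

Σσ²ᵢ = 1.66² + 1.02² + 1.67² + 1.59² = 9.1130
Covariances σ_ij = r_ij · s_i · s_j:
  σ(Item 1,Item 2) = 0.59 × 1.66 × 1.02 = 0.9990
  σ(Item 1,Item 3) = 0.14 × 1.66 × 1.67 = 0.3881
  σ(Item 1,Item 4) = 0.27 × 1.66 × 1.59 = 0.7126
  σ(Item 2,Item 3) = 0.57 × 1.02 × 1.67 = 0.9709
  σ(Item 2,Item 4) = 0.42 × 1.02 × 1.59 = 0.6812
  σ(Item 3,Item 4) = 0.46 × 1.67 × 1.59 = 1.2214
σ²_T = Σσ²ᵢ + 2·Σσ_ij = 9.1130 + 2 × 4.9732 = 19.0594
α = (4/3)·(1 − 9.1130/19.0594) = 0.696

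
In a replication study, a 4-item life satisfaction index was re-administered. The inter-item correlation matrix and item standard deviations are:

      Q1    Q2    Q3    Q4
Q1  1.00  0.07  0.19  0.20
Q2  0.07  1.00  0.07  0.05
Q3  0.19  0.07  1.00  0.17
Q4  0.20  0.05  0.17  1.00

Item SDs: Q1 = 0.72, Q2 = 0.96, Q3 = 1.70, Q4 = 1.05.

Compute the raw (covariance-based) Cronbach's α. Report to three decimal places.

Σσ²ᵢ = 0.72² + 0.96² + 1.70² + 1.05² = 5.4325
Covariances σ_ij = r_ij · s_i · s_j:
  σ(Q1,Q2) = 0.07 × 0.72 × 0.96 = 0.0484
  σ(Q1,Q3) = 0.19 × 0.72 × 1.70 = 0.2326
  σ(Q1,Q4) = 0.20 × 0.72 × 1.05 = 0.1512
  σ(Q2,Q3) = 0.07 × 0.96 × 1.70 = 0.1142
  σ(Q2,Q4) = 0.05 × 0.96 × 1.05 = 0.0504
  σ(Q3,Q4) = 0.17 × 1.70 × 1.05 = 0.3035
σ²_T = Σσ²ᵢ + 2·Σσ_ij = 5.4325 + 2 × 0.9003 = 7.2331
α = (4/3)·(1 − 5.4325/7.2331) = 0.332

Cronbach's α = 0.332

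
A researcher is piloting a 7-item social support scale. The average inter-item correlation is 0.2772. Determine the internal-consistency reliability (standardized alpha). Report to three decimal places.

α = 0.729

Standardized α = k·r̄ / (1 + (k−1)·r̄) = 7 × 0.2772 / (1 + 6 × 0.2772)
  = 1.9404 / 2.6632 = 0.729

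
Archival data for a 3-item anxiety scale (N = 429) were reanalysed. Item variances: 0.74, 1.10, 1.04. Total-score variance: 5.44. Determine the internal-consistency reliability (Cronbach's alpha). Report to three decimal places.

α = 0.706

Σσ²ᵢ = 0.74 + 1.10 + 1.04 = 2.88
α = (k/(k−1))·(1 − Σσ²ᵢ/total variance) = (3/2)·(1 − 2.88/5.44) = 0.706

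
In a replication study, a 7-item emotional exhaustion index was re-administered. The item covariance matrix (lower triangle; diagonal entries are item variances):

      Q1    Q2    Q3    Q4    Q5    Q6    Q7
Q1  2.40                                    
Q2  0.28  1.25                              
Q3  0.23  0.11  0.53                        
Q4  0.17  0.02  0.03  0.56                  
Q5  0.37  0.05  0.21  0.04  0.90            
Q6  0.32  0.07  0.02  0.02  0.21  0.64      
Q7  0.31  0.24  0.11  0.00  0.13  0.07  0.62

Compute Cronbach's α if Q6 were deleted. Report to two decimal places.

α = 0.51

Remaining items: Q1, Q2, Q3, Q4, Q5, Q7 (k = 6).
ΣVar(i) = 2.40 + 1.25 + 0.53 + 0.56 + 0.90 + 0.62 = 6.26
Var(T) = 6.26 + 2 × 2.30 = 10.86
α (item deleted) = (6/5)·(1 − 6.26/10.86) = 0.51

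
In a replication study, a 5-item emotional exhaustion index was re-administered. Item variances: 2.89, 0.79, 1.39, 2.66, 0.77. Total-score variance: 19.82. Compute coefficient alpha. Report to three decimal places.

coefficient alpha = 0.714

Σσ²ᵢ = 2.89 + 0.79 + 1.39 + 2.66 + 0.77 = 8.50
α = (k/(k−1))·(1 − Σσ²ᵢ/σ²_T) = (5/4)·(1 − 8.50/19.82) = 0.714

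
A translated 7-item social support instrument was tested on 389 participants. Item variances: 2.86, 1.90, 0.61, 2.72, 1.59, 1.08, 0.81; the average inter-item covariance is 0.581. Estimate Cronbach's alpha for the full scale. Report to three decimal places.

Cronbach's alpha = 0.791

sum of item variances = 2.86 + 1.90 + 0.61 + 2.72 + 1.59 + 1.08 + 0.81 = 11.57
Sum of the 21 distinct covariances = 21 × 0.581 = 12.201
total variance = sum of item variances + 2·Σcov = 11.57 + 2 × 12.201 = 35.972
α = (7/6)·(1 − 11.57/35.972) = 0.791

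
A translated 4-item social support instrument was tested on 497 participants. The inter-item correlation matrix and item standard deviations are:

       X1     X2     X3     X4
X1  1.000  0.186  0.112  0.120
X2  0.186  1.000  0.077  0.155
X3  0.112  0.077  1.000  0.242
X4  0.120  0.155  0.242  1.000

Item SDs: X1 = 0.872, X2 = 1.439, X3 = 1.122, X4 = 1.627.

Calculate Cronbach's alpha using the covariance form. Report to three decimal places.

Σσ²ᵢ = 0.872² + 1.439² + 1.122² + 1.627² = 6.7371
Covariances σ_ij = r_ij · s_i · s_j:
  σ(X1,X2) = 0.186 × 0.872 × 1.439 = 0.2334
  σ(X1,X3) = 0.112 × 0.872 × 1.122 = 0.1096
  σ(X1,X4) = 0.120 × 0.872 × 1.627 = 0.1702
  σ(X2,X3) = 0.077 × 1.439 × 1.122 = 0.1243
  σ(X2,X4) = 0.155 × 1.439 × 1.627 = 0.3629
  σ(X3,X4) = 0.242 × 1.122 × 1.627 = 0.4418
σ²_T = Σσ²ᵢ + 2·Σσ_ij = 6.7371 + 2 × 1.4422 = 9.6215
α = (4/3)·(1 − 6.7371/9.6215) = 0.400

Cronbach's alpha = 0.400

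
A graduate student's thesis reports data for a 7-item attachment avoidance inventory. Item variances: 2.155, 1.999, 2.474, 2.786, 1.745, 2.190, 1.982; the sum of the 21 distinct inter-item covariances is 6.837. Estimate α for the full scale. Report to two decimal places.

α = 0.55

ΣVar(i) = 2.155 + 1.999 + 2.474 + 2.786 + 1.745 + 2.190 + 1.982 = 15.331
Sum of distinct covariances = 6.837
σ²_T = ΣVar(i) + 2·Σcov = 15.331 + 2 × 6.837 = 29.005
α = (7/6)·(1 − 15.331/29.005) = 0.55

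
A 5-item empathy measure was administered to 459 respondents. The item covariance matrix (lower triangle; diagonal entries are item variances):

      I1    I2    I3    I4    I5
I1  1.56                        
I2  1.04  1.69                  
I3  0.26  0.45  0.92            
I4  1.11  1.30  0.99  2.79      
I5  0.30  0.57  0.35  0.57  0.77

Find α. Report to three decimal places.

Σσ²ᵢ = 1.56 + 1.69 + 0.92 + 2.79 + 0.77 = 7.73
Sum of off-diagonal covariances = 6.94
total variance = 7.73 + 2 × 6.94 = 21.61
α = (k/(k−1))·(1 − Σσ²ᵢ/total variance) = (5/4)·(1 − 7.73/21.61) = 0.803

α = 0.803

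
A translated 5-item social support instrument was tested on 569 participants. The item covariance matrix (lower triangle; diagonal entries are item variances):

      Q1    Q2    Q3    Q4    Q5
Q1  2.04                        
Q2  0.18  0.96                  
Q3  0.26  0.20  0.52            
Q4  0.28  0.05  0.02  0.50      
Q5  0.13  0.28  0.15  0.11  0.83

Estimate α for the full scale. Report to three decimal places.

α = 0.508

sum of item variances = 2.04 + 0.96 + 0.52 + 0.50 + 0.83 = 4.85
Σ_{i<j} σ_ij = 1.66
total variance = 4.85 + 2 × 1.66 = 8.17
α = (k/(k−1))·(1 − sum of item variances/total variance) = (5/4)·(1 − 4.85/8.17) = 0.508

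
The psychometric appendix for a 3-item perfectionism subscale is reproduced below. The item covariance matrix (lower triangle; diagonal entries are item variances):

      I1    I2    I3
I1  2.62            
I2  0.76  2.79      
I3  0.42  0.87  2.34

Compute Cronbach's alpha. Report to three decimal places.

Cronbach's alpha = 0.519

Σσᵢ² = 2.62 + 2.79 + 2.34 = 7.75
Σ_{i<j} σ_ij = 2.05
σ²_total = 7.75 + 2 × 2.05 = 11.85
α = (k/(k−1))·(1 − Σσᵢ²/σ²_total) = (3/2)·(1 − 7.75/11.85) = 0.519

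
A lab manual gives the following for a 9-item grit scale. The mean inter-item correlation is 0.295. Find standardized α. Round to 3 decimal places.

standardized α = 0.790

Standardized α = k·r̄ / (1 + (k−1)·r̄) = 9 × 0.295 / (1 + 8 × 0.295)
  = 2.6550 / 3.3600 = 0.790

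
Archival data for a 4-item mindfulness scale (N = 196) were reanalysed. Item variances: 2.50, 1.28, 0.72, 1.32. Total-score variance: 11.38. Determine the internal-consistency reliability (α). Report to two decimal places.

sum of item variances = 2.50 + 1.28 + 0.72 + 1.32 = 5.82
α = (k/(k−1))·(1 − sum of item variances/Var(T)) = (4/3)·(1 − 5.82/11.38) = 0.65

α = 0.65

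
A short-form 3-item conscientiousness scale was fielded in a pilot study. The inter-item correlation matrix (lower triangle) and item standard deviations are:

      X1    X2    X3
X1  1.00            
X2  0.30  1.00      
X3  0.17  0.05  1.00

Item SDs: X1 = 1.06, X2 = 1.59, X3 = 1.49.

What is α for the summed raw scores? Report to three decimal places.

Σσ²ᵢ = 1.06² + 1.59² + 1.49² = 5.8718
Covariances σ_ij = r_ij · s_i · s_j:
  σ(X1,X2) = 0.30 × 1.06 × 1.59 = 0.5056
  σ(X1,X3) = 0.17 × 1.06 × 1.49 = 0.2685
  σ(X2,X3) = 0.05 × 1.59 × 1.49 = 0.1185
σ²_T = Σσ²ᵢ + 2·Σσ_ij = 5.8718 + 2 × 0.8926 = 7.6570
α = (3/2)·(1 − 5.8718/7.6570) = 0.350

α = 0.350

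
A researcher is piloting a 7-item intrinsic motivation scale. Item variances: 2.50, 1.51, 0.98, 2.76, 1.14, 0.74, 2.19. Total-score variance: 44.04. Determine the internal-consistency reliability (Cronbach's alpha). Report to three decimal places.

α = 0.854

Σσᵢ² = 2.50 + 1.51 + 0.98 + 2.76 + 1.14 + 0.74 + 2.19 = 11.82
α = (k/(k−1))·(1 − Σσᵢ²/Var(T)) = (7/6)·(1 − 11.82/44.04) = 0.854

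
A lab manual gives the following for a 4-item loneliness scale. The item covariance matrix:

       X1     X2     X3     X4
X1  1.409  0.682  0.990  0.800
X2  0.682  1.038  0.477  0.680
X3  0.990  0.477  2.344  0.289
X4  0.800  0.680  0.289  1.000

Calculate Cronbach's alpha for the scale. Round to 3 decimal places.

ΣVar(i) = 1.409 + 1.038 + 2.344 + 1.000 = 5.791
Sum of off-diagonal covariances = 3.918
σ²_total = 5.791 + 2 × 3.918 = 13.627
α = (k/(k−1))·(1 − ΣVar(i)/σ²_total) = (4/3)·(1 − 5.791/13.627) = 0.767

α = 0.767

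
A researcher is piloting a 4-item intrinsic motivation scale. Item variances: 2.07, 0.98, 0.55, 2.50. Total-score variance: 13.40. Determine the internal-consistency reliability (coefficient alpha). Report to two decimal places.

α = 0.73

Σσᵢ² = 2.07 + 0.98 + 0.55 + 2.50 = 6.10
α = (k/(k−1))·(1 − Σσᵢ²/σ²_T) = (4/3)·(1 − 6.10/13.40) = 0.73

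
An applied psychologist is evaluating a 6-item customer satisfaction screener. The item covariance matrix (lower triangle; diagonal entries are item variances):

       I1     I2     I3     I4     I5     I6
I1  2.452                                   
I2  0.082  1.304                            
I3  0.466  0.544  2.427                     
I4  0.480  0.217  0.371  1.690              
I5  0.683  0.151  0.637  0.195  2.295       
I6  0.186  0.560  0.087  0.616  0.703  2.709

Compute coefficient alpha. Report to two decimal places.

ΣVar(i) = 2.452 + 1.304 + 2.427 + 1.690 + 2.295 + 2.709 = 12.877
Sum of the distinct covariances = 5.978
Var(T) = 12.877 + 2 × 5.978 = 24.833
α = (k/(k−1))·(1 − ΣVar(i)/Var(T)) = (6/5)·(1 − 12.877/24.833) = 0.58

coefficient alpha = 0.58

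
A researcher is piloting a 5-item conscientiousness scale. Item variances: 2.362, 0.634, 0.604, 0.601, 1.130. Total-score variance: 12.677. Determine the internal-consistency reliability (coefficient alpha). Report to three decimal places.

Σσ²ᵢ = 2.362 + 0.634 + 0.604 + 0.601 + 1.130 = 5.331
α = (k/(k−1))·(1 − Σσ²ᵢ/Var(T)) = (5/4)·(1 − 5.331/12.677) = 0.724

coefficient alpha = 0.724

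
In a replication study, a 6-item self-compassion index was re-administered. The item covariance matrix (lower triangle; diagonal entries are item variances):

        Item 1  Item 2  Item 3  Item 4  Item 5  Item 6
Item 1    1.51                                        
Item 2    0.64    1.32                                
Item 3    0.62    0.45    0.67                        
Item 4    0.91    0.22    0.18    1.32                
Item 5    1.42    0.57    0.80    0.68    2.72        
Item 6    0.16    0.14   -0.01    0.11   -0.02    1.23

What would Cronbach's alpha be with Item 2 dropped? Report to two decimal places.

Cronbach's alpha = 0.71

Remaining items: Item 1, Item 3, Item 4, Item 5, Item 6 (k = 5).
ΣVar(i) = 1.51 + 0.67 + 1.32 + 2.72 + 1.23 = 7.45
total variance = 7.45 + 2 × 4.85 = 17.15
α (item deleted) = (5/4)·(1 − 7.45/17.15) = 0.71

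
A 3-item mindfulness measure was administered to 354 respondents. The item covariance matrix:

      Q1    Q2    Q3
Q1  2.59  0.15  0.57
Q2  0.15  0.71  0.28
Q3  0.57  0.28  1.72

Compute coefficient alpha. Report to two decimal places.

ΣVar(i) = 2.59 + 0.71 + 1.72 = 5.02
Σ_{i<j} σ_ij = 1.00
σ²_total = 5.02 + 2 × 1.00 = 7.02
α = (k/(k−1))·(1 − ΣVar(i)/σ²_total) = (3/2)·(1 − 5.02/7.02) = 0.43

α = 0.43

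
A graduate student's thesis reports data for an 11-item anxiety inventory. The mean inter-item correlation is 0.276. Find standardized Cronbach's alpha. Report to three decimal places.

Standardized α = k·r̄ / (1 + (k−1)·r̄) = 11 × 0.276 / (1 + 10 × 0.276)
  = 3.0360 / 3.7600 = 0.807

standardized Cronbach's alpha = 0.807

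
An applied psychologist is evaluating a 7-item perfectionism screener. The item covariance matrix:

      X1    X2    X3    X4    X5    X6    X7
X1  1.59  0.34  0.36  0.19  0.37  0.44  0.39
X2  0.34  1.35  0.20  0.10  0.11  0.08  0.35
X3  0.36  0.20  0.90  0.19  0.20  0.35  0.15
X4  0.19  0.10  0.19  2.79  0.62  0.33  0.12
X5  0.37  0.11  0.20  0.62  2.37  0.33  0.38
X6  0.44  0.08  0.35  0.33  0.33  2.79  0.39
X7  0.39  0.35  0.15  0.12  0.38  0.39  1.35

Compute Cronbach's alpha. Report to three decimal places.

Cronbach's alpha = 0.556

Σσ²ᵢ = 1.59 + 1.35 + 0.90 + 2.79 + 2.37 + 2.79 + 1.35 = 13.14
Σ_{i<j} σ_ij = 5.99
σ²_T = 13.14 + 2 × 5.99 = 25.12
α = (k/(k−1))·(1 − Σσ²ᵢ/σ²_T) = (7/6)·(1 − 13.14/25.12) = 0.556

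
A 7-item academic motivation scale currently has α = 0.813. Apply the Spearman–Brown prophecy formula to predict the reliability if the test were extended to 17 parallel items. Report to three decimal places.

Length factor m = 17/7 = 2.4286
α' = m·α / (1 + (m−1)·α)
   = 17/7 × 0.813 / (1 + (17/7 − 1) × 0.813)
   = 1.9744 / 2.1614 = 0.913

predicted reliability = 0.913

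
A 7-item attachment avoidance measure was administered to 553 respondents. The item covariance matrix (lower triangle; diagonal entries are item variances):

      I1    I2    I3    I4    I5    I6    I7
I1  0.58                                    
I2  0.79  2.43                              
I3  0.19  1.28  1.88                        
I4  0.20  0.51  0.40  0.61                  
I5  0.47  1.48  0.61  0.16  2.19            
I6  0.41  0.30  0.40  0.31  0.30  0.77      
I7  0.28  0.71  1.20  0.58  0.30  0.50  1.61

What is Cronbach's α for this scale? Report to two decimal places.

α = 0.81

Σσ²ᵢ = 0.58 + 2.43 + 1.88 + 0.61 + 2.19 + 0.77 + 1.61 = 10.07
Sum of off-diagonal covariances = 11.38
total variance = 10.07 + 2 × 11.38 = 32.83
α = (k/(k−1))·(1 − Σσ²ᵢ/total variance) = (7/6)·(1 − 10.07/32.83) = 0.81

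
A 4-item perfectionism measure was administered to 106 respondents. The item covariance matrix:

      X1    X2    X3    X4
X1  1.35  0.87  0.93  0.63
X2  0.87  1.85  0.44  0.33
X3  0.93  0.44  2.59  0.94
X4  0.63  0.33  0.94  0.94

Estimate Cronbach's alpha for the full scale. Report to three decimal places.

Σσᵢ² = 1.35 + 1.85 + 2.59 + 0.94 = 6.73
Sum of off-diagonal covariances = 4.14
σ²_total = 6.73 + 2 × 4.14 = 15.01
α = (k/(k−1))·(1 − Σσᵢ²/σ²_total) = (4/3)·(1 − 6.73/15.01) = 0.736

Cronbach's alpha = 0.736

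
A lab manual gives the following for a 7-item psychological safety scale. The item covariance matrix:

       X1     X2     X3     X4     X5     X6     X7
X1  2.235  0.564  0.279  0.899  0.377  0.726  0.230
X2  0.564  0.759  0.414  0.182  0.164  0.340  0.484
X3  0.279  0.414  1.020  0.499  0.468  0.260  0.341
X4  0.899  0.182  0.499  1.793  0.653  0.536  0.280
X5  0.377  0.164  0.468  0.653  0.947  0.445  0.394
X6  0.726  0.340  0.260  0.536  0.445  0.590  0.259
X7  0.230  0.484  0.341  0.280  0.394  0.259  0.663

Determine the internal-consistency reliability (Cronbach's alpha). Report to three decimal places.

Σσᵢ² = 2.235 + 0.759 + 1.020 + 1.793 + 0.947 + 0.590 + 0.663 = 8.007
Sum of off-diagonal covariances = 8.794
Var(T) = 8.007 + 2 × 8.794 = 25.595
α = (k/(k−1))·(1 − Σσᵢ²/Var(T)) = (7/6)·(1 − 8.007/25.595) = 0.802

α = 0.802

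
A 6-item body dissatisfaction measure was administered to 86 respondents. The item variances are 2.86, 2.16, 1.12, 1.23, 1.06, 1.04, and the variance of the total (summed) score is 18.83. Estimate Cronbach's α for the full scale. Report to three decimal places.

ΣVar(i) = 2.86 + 2.16 + 1.12 + 1.23 + 1.06 + 1.04 = 9.47
α = (k/(k−1))·(1 − ΣVar(i)/σ²_T) = (6/5)·(1 − 9.47/18.83) = 0.596

α = 0.596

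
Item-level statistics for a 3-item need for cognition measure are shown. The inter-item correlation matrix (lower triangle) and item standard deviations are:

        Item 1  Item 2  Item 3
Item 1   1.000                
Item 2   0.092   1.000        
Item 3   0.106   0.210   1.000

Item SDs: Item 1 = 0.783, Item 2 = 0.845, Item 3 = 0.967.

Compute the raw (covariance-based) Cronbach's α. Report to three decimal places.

α = 0.325

Σσ²ᵢ = 0.783² + 0.845² + 0.967² = 2.2622
Covariances σ_ij = r_ij · s_i · s_j:
  σ(Item 1,Item 2) = 0.092 × 0.783 × 0.845 = 0.0609
  σ(Item 1,Item 3) = 0.106 × 0.783 × 0.967 = 0.0803
  σ(Item 2,Item 3) = 0.210 × 0.845 × 0.967 = 0.1716
σ²_T = Σσ²ᵢ + 2·Σσ_ij = 2.2622 + 2 × 0.3128 = 2.8878
α = (3/2)·(1 − 2.2622/2.8878) = 0.325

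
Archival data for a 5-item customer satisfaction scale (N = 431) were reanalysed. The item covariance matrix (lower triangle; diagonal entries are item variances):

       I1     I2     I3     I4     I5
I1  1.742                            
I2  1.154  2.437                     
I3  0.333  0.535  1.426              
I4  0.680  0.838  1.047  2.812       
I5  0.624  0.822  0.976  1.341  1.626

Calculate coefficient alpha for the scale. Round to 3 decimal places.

ΣVar(i) = 1.742 + 2.437 + 1.426 + 2.812 + 1.626 = 10.043
Sum of off-diagonal covariances = 8.350
σ²_T = 10.043 + 2 × 8.350 = 26.743
α = (k/(k−1))·(1 − ΣVar(i)/σ²_T) = (5/4)·(1 − 10.043/26.743) = 0.781

coefficient alpha = 0.781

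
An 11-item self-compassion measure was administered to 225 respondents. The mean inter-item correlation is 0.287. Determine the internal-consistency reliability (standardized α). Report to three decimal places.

Standardized α = k·r̄ / (1 + (k−1)·r̄) = 11 × 0.287 / (1 + 10 × 0.287)
  = 3.1570 / 3.8700 = 0.816

α = 0.816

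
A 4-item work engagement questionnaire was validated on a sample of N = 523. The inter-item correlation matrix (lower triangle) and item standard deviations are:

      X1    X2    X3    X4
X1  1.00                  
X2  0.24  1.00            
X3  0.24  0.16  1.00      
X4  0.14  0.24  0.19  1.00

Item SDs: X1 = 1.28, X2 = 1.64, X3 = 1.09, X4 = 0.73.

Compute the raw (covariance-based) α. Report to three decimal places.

Σσ²ᵢ = 1.28² + 1.64² + 1.09² + 0.73² = 6.0490
Covariances σ_ij = r_ij · s_i · s_j:
  σ(X1,X2) = 0.24 × 1.28 × 1.64 = 0.5038
  σ(X1,X3) = 0.24 × 1.28 × 1.09 = 0.3348
  σ(X1,X4) = 0.14 × 1.28 × 0.73 = 0.1308
  σ(X2,X3) = 0.16 × 1.64 × 1.09 = 0.2860
  σ(X2,X4) = 0.24 × 1.64 × 0.73 = 0.2873
  σ(X3,X4) = 0.19 × 1.09 × 0.73 = 0.1512
σ²_T = Σσ²ᵢ + 2·Σσ_ij = 6.0490 + 2 × 1.6939 = 9.4368
α = (4/3)·(1 − 6.0490/9.4368) = 0.479

α = 0.479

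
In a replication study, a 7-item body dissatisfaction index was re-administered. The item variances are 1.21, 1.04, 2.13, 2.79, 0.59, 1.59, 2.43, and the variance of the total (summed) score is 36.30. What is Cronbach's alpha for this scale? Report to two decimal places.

α = 0.79

ΣVar(i) = 1.21 + 1.04 + 2.13 + 2.79 + 0.59 + 1.59 + 2.43 = 11.78
α = (k/(k−1))·(1 − ΣVar(i)/Var(T)) = (7/6)·(1 − 11.78/36.30) = 0.79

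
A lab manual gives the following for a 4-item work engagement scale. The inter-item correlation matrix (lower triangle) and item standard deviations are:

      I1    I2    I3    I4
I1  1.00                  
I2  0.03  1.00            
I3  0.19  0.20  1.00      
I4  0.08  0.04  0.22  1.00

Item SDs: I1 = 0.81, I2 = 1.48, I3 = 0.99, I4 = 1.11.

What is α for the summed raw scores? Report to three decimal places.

α = 0.339

Σσ²ᵢ = 0.81² + 1.48² + 0.99² + 1.11² = 5.0587
Covariances σ_ij = r_ij · s_i · s_j:
  σ(I1,I2) = 0.03 × 0.81 × 1.48 = 0.0360
  σ(I1,I3) = 0.19 × 0.81 × 0.99 = 0.1524
  σ(I1,I4) = 0.08 × 0.81 × 1.11 = 0.0719
  σ(I2,I3) = 0.20 × 1.48 × 0.99 = 0.2930
  σ(I2,I4) = 0.04 × 1.48 × 1.11 = 0.0657
  σ(I3,I4) = 0.22 × 0.99 × 1.11 = 0.2418
σ²_T = Σσ²ᵢ + 2·Σσ_ij = 5.0587 + 2 × 0.8608 = 6.7803
α = (4/3)·(1 − 5.0587/6.7803) = 0.339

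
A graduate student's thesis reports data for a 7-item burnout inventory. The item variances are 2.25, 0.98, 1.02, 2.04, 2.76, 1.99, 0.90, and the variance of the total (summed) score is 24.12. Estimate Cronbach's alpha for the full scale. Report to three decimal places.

α = 0.589

ΣVar(i) = 2.25 + 0.98 + 1.02 + 2.04 + 2.76 + 1.99 + 0.90 = 11.94
α = (k/(k−1))·(1 − ΣVar(i)/Var(T)) = (7/6)·(1 − 11.94/24.12) = 0.589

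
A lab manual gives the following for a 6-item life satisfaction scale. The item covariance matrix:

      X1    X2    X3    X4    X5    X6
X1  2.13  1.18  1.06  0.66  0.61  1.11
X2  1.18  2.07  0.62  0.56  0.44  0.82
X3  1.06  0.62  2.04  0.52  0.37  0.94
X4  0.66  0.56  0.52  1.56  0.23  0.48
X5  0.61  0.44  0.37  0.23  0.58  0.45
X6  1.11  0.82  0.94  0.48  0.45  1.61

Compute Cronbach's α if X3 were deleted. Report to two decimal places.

Cronbach's α = 0.78

Remaining items: X1, X2, X4, X5, X6 (k = 5).
sum of item variances = 2.13 + 2.07 + 1.56 + 0.58 + 1.61 = 7.95
σ²_total = 7.95 + 2 × 6.54 = 21.03
α (item deleted) = (5/4)·(1 − 7.95/21.03) = 0.78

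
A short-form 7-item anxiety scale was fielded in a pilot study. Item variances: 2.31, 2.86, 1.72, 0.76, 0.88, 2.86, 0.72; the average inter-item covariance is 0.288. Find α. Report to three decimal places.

sum of item variances = 2.31 + 2.86 + 1.72 + 0.76 + 0.88 + 2.86 + 0.72 = 12.11
Sum of the 21 distinct covariances = 21 × 0.288 = 6.048
Var(T) = sum of item variances + 2·Σcov = 12.11 + 2 × 6.048 = 24.206
α = (7/6)·(1 − 12.11/24.206) = 0.583

α = 0.583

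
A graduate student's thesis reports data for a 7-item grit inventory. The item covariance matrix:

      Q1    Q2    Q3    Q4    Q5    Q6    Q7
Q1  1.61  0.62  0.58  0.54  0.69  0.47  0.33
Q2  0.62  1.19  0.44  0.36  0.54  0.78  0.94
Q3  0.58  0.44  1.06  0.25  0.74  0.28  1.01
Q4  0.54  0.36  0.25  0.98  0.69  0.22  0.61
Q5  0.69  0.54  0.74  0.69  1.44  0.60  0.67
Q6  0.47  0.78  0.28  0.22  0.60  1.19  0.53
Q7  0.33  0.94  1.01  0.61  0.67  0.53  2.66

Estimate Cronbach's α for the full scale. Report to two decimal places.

sum of item variances = 1.61 + 1.19 + 1.06 + 0.98 + 1.44 + 1.19 + 2.66 = 10.13
Σ_{i<j} σ_ij = 11.89
Var(T) = 10.13 + 2 × 11.89 = 33.91
α = (k/(k−1))·(1 − sum of item variances/Var(T)) = (7/6)·(1 − 10.13/33.91) = 0.82

α = 0.82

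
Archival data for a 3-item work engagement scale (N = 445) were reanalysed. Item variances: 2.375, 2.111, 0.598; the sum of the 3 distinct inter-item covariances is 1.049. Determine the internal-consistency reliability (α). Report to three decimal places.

ΣVar(i) = 2.375 + 2.111 + 0.598 = 5.084
Sum of distinct covariances = 1.049
σ²_total = ΣVar(i) + 2·Σcov = 5.084 + 2 × 1.049 = 7.182
α = (3/2)·(1 − 5.084/7.182) = 0.438

α = 0.438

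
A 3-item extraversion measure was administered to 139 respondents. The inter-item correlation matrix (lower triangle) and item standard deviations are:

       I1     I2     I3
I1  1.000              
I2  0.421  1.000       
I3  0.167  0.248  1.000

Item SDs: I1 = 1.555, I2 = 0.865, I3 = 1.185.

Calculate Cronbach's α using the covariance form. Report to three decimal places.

Σσ²ᵢ = 1.555² + 0.865² + 1.185² = 4.5705
Covariances σ_ij = r_ij · s_i · s_j:
  σ(I1,I2) = 0.421 × 1.555 × 0.865 = 0.5663
  σ(I1,I3) = 0.167 × 1.555 × 1.185 = 0.3077
  σ(I2,I3) = 0.248 × 0.865 × 1.185 = 0.2542
σ²_T = Σσ²ᵢ + 2·Σσ_ij = 4.5705 + 2 × 1.1282 = 6.8269
α = (3/2)·(1 − 4.5705/6.8269) = 0.496

α = 0.496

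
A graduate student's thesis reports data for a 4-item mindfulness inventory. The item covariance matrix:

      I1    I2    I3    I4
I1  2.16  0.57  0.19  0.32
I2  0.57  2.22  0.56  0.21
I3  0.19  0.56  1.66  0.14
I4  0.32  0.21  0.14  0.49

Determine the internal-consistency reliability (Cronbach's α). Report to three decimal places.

sum of item variances = 2.16 + 2.22 + 1.66 + 0.49 = 6.53
Sum of off-diagonal covariances = 1.99
total variance = 6.53 + 2 × 1.99 = 10.51
α = (k/(k−1))·(1 − sum of item variances/total variance) = (4/3)·(1 − 6.53/10.51) = 0.505

Cronbach's α = 0.505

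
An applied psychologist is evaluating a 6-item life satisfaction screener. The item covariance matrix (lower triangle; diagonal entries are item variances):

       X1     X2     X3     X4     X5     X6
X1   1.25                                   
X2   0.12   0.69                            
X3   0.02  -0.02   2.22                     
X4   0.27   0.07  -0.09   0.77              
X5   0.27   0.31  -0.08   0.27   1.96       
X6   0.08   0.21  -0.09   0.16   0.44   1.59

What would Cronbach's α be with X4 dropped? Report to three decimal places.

Remaining items: X1, X2, X3, X5, X6 (k = 5).
ΣVar(i) = 1.25 + 0.69 + 2.22 + 1.96 + 1.59 = 7.71
total variance = 7.71 + 2 × 1.26 = 10.23
α (item deleted) = (5/4)·(1 − 7.71/10.23) = 0.308

α = 0.308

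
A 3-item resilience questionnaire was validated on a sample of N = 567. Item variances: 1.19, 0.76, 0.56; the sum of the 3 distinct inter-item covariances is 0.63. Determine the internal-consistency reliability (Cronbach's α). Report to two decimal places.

Cronbach's α = 0.50

Σσᵢ² = 1.19 + 0.76 + 0.56 = 2.51
Sum of distinct covariances = 0.63
total variance = Σσᵢ² + 2·Σcov = 2.51 + 2 × 0.63 = 3.77
α = (3/2)·(1 − 2.51/3.77) = 0.50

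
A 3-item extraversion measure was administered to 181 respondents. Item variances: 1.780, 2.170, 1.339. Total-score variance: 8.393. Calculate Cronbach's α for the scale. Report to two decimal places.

Cronbach's α = 0.55

sum of item variances = 1.780 + 2.170 + 1.339 = 5.289
α = (k/(k−1))·(1 − sum of item variances/σ²_total) = (3/2)·(1 − 5.289/8.393) = 0.55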